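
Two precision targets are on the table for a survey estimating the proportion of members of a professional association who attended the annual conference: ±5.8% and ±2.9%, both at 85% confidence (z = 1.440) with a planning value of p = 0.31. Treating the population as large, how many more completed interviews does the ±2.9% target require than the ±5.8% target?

396

At ±5.8%: n = 1.440² × 0.2139 / 0.058² ≈ 131.85 → 132.
At ±2.9%: n = 1.440² × 0.2139 / 0.029² ≈ 527.40 → 528.
Additional respondents: 528 − 132 = 396.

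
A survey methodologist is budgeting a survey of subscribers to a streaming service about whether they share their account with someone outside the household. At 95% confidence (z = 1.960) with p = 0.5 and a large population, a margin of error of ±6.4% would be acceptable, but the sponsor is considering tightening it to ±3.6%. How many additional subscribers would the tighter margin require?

At ±6.4%: n = 1.960² × 0.2500 / 0.064² ≈ 234.47 → 235.
At ±3.6%: n = 1.960² × 0.2500 / 0.036² ≈ 741.05 → 742.
Additional respondents: 742 − 235 = 507.

507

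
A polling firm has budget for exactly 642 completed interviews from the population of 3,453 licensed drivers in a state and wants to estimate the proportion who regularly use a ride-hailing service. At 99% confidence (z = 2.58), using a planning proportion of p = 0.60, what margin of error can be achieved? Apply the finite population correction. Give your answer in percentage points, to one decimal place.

4.5

Finite-population factor: (N−n)/(N−1) = (3453−642)/(3453−1) = 0.8143.
SE(p̂) = √[p(1−p)/n · (N−n)/(N−1)] = √[0.2400/642 × 0.8143] = 0.01745.
E = z × SE = 2.58 × 0.01745 = 0.04501 ≈ 4.5 percentage points.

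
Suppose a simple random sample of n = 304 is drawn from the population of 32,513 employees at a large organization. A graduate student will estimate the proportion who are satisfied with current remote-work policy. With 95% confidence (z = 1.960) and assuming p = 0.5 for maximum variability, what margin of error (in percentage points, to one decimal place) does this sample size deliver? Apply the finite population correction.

5.6

Finite-population factor: (N−n)/(N−1) = (32513−304)/(32513−1) = 0.9907.
SE(p̂) = √[p(1−p)/n · (N−n)/(N−1)] = √[0.2500/304 × 0.9907] = 0.02854.
E = z × SE = 1.960 × 0.02854 = 0.05594 ≈ 5.6 percentage points.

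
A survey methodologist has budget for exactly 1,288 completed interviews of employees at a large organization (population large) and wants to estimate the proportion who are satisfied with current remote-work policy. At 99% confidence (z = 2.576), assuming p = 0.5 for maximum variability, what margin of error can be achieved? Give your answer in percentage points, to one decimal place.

3.6

SE(p̂) = √[p(1−p)/n] = √[0.2500/1288] = 0.01393.
E = z × SE = 2.576 × 0.01393 = 0.03589, or 3.6 percentage points.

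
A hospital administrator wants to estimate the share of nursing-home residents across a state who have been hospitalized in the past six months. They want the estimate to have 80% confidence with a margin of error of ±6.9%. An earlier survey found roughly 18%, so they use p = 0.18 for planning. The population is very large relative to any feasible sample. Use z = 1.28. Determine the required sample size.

With p = 0.18, p(1−p) = 0.1476.
n = z²·p(1−p)/E² = 1.28² × 0.1476 / 0.069² = 1.6384 × 0.1476 / 0.004761 ≈ 50.79.
Rounding up gives n = 51.

51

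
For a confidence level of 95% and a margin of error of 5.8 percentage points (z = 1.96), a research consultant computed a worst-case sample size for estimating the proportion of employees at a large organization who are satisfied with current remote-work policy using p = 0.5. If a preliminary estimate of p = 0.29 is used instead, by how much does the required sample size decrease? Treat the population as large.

50

Conservative (p = 0.5): n = 1.96² × 0.25 / 0.058² ≈ 285.49 → 286.
Using p = 0.29: p(1−p) = 0.2059, so n = 1.96² × 0.2059 / 0.058² ≈ 235.13 → 236.
Reduction: 286 − 236 = 50.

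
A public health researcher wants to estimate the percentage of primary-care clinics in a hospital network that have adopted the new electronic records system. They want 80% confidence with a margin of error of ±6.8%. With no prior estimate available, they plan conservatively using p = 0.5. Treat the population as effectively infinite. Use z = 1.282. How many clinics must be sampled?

With p = 0.5, p(1−p) = 0.25.
n = z²·p(1−p)/E² = 1.282² × 0.2500 / 0.068² = 1.6435 × 0.2500 / 0.004624 ≈ 88.86.
Rounding up gives n = 89.

89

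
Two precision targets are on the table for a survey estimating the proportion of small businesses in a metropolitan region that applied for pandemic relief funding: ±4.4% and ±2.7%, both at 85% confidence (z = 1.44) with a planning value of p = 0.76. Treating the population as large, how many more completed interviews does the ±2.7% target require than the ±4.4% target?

323

At ±4.4%: n = 1.44² × 0.1824 / 0.044² ≈ 195.36 → 196.
At ±2.7%: n = 1.44² × 0.1824 / 0.027² ≈ 518.83 → 519.
Additional respondents: 519 − 196 = 323.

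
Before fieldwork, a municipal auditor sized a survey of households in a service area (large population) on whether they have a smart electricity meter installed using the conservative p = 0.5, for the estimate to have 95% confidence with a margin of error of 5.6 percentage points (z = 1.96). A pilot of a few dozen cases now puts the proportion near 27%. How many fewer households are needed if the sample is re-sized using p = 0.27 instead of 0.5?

65

Conservative (p = 0.5): n = 1.96² × 0.25 / 0.056² ≈ 306.25 → 307.
Using p = 0.27: p(1−p) = 0.1971, so n = 1.96² × 0.1971 / 0.056² ≈ 241.45 → 242.
Reduction: 307 − 242 = 65.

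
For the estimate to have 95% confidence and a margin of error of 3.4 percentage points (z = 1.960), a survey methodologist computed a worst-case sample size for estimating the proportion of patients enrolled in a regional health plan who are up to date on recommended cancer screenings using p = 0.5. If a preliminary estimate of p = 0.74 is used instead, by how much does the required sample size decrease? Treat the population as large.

191

Conservative (p = 0.5): n = 1.960² × 0.25 / 0.034² ≈ 830.80 → 831.
Using p = 0.74: p(1−p) = 0.1924, so n = 1.960² × 0.1924 / 0.034² ≈ 639.38 → 640.
Reduction: 831 − 640 = 191.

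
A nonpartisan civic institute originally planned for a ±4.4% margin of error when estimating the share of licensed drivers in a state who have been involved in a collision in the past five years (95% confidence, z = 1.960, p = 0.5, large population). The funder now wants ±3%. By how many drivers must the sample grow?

At ±4.4%: n = 1.960² × 0.2500 / 0.044² ≈ 496.07 → 497.
At ±3%: n = 1.960² × 0.2500 / 0.030² ≈ 1067.11 → 1068.
Additional respondents: 1068 − 497 = 571.

571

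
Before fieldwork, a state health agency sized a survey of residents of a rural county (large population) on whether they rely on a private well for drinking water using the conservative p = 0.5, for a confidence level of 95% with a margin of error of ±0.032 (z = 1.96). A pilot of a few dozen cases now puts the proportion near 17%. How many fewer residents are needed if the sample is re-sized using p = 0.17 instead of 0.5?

Conservative (p = 0.5): n = 1.96² × 0.25 / 0.032² ≈ 937.89 → 938.
Using p = 0.17: p(1−p) = 0.1411, so n = 1.96² × 0.1411 / 0.032² ≈ 529.35 → 530.
Reduction: 938 − 530 = 408.

408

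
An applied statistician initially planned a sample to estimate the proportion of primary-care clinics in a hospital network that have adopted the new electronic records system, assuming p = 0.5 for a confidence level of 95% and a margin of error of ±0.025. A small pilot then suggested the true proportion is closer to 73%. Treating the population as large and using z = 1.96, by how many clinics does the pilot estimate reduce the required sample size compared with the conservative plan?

Conservative (p = 0.5): n = 1.96² × 0.25 / 0.025² ≈ 1536.64 → 1537.
Using p = 0.73: p(1−p) = 0.1971, so n = 1.96² × 0.1971 / 0.025² ≈ 1211.49 → 1212.
Reduction: 1537 − 1212 = 325.

325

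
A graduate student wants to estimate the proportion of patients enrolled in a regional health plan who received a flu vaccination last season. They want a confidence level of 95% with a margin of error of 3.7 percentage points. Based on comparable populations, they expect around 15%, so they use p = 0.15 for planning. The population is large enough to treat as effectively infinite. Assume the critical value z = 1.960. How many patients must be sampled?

358

With p = 0.15, p(1−p) = 0.1275.
n = z²·p(1−p)/E² = 1.960² × 0.1275 / 0.037² = 3.8416 × 0.1275 / 0.001369 ≈ 357.78.
Rounding up gives n = 358.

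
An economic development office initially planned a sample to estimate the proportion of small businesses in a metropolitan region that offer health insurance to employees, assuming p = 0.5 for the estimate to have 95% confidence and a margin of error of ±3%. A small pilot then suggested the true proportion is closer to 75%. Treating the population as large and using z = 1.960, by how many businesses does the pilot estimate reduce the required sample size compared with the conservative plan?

Conservative (p = 0.5): n = 1.960² × 0.25 / 0.030² ≈ 1067.11 → 1068.
Using p = 0.75: p(1−p) = 0.1875, so n = 1.960² × 0.1875 / 0.030² ≈ 800.33 → 801.
Reduction: 1068 − 801 = 267.

267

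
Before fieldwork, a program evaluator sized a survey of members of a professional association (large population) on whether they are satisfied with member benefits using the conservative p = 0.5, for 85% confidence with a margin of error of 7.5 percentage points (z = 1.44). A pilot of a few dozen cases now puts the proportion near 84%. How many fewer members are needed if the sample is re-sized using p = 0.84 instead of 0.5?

43

Conservative (p = 0.5): n = 1.44² × 0.25 / 0.075² ≈ 92.16 → 93.
Using p = 0.84: p(1−p) = 0.1344, so n = 1.44² × 0.1344 / 0.075² ≈ 49.55 → 50.
Reduction: 93 − 50 = 43.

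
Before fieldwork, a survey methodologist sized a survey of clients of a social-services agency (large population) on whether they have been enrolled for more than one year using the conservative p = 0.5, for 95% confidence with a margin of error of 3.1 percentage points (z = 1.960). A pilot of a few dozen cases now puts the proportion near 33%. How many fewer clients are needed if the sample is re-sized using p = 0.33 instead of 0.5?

Conservative (p = 0.5): n = 1.960² × 0.25 / 0.031² ≈ 999.38 → 1000.
Using p = 0.33: p(1−p) = 0.2211, so n = 1.960² × 0.2211 / 0.031² ≈ 883.85 → 884.
Reduction: 1000 − 884 = 116.

116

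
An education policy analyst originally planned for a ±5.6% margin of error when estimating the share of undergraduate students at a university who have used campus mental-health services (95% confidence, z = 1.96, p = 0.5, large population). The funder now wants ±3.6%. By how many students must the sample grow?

At ±5.6%: n = 1.96² × 0.2500 / 0.056² ≈ 306.25 → 307.
At ±3.6%: n = 1.96² × 0.2500 / 0.036² ≈ 741.05 → 742.
Additional respondents: 742 − 307 = 435.

435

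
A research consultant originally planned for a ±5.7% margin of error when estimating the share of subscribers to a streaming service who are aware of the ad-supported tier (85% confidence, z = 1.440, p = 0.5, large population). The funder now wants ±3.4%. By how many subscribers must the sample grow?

289

At ±5.7%: n = 1.440² × 0.2500 / 0.057² ≈ 159.56 → 160.
At ±3.4%: n = 1.440² × 0.2500 / 0.034² ≈ 448.44 → 449.
Additional respondents: 449 − 160 = 289.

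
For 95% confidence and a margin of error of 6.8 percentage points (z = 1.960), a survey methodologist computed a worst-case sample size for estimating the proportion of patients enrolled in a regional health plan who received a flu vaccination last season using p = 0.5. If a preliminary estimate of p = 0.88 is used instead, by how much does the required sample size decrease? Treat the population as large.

Conservative (p = 0.5): n = 1.960² × 0.25 / 0.068² ≈ 207.70 → 208.
Using p = 0.88: p(1−p) = 0.1056, so n = 1.960² × 0.1056 / 0.068² ≈ 87.73 → 88.
Reduction: 208 − 88 = 120.

120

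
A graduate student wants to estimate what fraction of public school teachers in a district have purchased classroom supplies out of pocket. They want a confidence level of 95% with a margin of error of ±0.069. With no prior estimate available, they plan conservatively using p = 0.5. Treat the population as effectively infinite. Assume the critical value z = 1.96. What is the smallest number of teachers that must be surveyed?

202

With p = 0.5, p(1−p) = 0.25.
n = z²·p(1−p)/E² = 1.96² × 0.2500 / 0.069² = 3.8416 × 0.2500 / 0.004761 ≈ 201.72.
Rounding up gives n = 202.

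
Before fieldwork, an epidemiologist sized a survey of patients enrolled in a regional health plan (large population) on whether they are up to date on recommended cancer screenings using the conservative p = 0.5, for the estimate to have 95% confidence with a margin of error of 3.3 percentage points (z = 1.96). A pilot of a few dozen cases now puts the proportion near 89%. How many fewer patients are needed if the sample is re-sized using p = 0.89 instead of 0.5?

Conservative (p = 0.5): n = 1.96² × 0.25 / 0.033² ≈ 881.91 → 882.
Using p = 0.89: p(1−p) = 0.0979, so n = 1.96² × 0.0979 / 0.033² ≈ 345.36 → 346.
Reduction: 882 − 346 = 536.

536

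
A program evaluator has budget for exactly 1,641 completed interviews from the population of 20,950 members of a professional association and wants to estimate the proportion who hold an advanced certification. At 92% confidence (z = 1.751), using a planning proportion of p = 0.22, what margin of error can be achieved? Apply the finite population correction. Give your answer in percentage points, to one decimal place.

Finite-population factor: (N−n)/(N−1) = (20950−1641)/(20950−1) = 0.9217.
SE(p̂) = √[p(1−p)/n · (N−n)/(N−1)] = √[0.1716/1641 × 0.9217] = 0.00982.
E = z × SE = 1.751 × 0.00982 = 0.01719 ≈ 1.7 percentage points.

1.7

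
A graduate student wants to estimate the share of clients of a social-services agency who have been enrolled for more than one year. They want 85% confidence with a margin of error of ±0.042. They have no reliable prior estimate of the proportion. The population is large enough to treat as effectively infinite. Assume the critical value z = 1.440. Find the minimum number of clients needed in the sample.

With no prior estimate, use p = 0.5, giving p(1−p) = 0.25.
n = z²·p(1−p)/E² = 1.440² × 0.2500 / 0.042² = 2.0736 × 0.2500 / 0.001764 ≈ 293.88.
Rounding up gives n = 294.

294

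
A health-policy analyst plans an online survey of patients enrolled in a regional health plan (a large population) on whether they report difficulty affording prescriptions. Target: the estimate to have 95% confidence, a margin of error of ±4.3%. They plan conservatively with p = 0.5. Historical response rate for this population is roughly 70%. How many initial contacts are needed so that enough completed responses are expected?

For 95% confidence, z = 1.960.
Completed interviews needed: n₀ = 1.960² × 0.2500 / 0.043² ≈ 519.42 → 520.
At a 70% response rate, contacts needed = 520 / 0.70 ≈ 742.86 → 743.

743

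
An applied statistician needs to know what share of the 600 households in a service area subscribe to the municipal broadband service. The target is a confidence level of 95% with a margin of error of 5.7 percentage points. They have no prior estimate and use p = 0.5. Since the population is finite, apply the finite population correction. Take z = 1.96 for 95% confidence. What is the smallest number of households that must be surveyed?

Unadjusted: n₀ = 1.96² × 0.50 × 0.50 / 0.057² ≈ 295.60, so n₀ = 296.
Finite population correction with N = 600: n = n₀ / (1 + (n₀−1)/N) = 296 / (1 + 295/600) = 296 / 1.4917 ≈ 198.44.
Rounding up, n = 199.

199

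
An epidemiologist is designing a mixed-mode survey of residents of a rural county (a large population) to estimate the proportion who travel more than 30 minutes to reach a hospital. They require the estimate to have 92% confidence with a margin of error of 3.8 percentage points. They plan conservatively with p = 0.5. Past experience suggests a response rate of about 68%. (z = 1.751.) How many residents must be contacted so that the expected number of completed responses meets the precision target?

781

Completed interviews needed: n₀ = 1.751² × 0.2500 / 0.038² ≈ 530.82 → 531.
At a 68% response rate, contacts needed = 531 / 0.68 ≈ 780.88 → 781.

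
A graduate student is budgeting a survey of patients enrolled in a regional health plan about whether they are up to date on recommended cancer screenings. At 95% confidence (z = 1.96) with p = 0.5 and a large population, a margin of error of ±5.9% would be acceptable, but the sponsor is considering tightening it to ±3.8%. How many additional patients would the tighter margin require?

At ±5.9%: n = 1.96² × 0.2500 / 0.059² ≈ 275.90 → 276.
At ±3.8%: n = 1.96² × 0.2500 / 0.038² ≈ 665.10 → 666.
Additional respondents: 666 − 276 = 390.

390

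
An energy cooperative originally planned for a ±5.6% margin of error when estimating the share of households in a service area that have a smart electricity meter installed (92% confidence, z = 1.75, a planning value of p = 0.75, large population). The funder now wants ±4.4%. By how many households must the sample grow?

At ±5.6%: n = 1.75² × 0.1875 / 0.056² ≈ 183.11 → 184.
At ±4.4%: n = 1.75² × 0.1875 / 0.044² ≈ 296.60 → 297.
Additional respondents: 297 − 184 = 113.

113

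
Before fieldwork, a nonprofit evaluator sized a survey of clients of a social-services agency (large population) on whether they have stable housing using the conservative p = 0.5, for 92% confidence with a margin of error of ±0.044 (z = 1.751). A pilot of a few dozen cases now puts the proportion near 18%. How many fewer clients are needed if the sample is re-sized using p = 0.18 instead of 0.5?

162

Conservative (p = 0.5): n = 1.751² × 0.25 / 0.044² ≈ 395.92 → 396.
Using p = 0.18: p(1−p) = 0.1476, so n = 1.751² × 0.1476 / 0.044² ≈ 233.75 → 234.
Reduction: 396 − 234 = 162.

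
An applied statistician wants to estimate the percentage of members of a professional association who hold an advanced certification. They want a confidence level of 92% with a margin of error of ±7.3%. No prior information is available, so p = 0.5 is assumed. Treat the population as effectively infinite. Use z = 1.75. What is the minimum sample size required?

144

With p = 0.5, p(1−p) = 0.25.
n = z²·p(1−p)/E² = 1.75² × 0.2500 / 0.073² = 3.0625 × 0.2500 / 0.005329 ≈ 143.67.
Rounding up gives n = 144.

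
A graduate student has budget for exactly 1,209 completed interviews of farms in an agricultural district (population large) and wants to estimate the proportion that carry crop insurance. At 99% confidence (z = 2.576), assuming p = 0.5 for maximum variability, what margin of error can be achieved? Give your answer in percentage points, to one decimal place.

SE(p̂) = √[p(1−p)/n] = √[0.2500/1209] = 0.01438.
E = z × SE = 2.576 × 0.01438 = 0.03704, or 3.7 percentage points.

3.7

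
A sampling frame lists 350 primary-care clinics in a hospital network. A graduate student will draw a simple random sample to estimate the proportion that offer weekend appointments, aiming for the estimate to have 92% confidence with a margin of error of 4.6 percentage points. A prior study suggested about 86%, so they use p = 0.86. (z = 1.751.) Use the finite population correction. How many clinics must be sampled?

117

Unadjusted: n₀ = 1.751² × 0.86 × 0.14 / 0.046² ≈ 174.45, so n₀ = 175.
Finite population correction with N = 350: n = n₀ / (1 + (n₀−1)/N) = 175 / (1 + 174/350) = 175 / 1.4971 ≈ 116.89.
Rounding up, n = 117.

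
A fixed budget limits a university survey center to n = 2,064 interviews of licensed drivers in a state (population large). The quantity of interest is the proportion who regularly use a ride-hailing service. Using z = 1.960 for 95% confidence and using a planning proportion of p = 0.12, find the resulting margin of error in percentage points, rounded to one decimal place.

SE(p̂) = √[p(1−p)/n] = √[0.1056/2064] = 0.00715.
E = z × SE = 1.960 × 0.00715 = 0.01402, or 1.4 percentage points.

1.4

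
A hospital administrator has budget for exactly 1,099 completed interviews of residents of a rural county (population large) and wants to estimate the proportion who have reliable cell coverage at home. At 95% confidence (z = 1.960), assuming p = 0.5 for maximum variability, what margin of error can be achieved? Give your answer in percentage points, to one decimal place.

SE(p̂) = √[p(1−p)/n] = √[0.2500/1099] = 0.01508.
E = z × SE = 1.960 × 0.01508 = 0.02956, or 3.0 percentage points.

3.0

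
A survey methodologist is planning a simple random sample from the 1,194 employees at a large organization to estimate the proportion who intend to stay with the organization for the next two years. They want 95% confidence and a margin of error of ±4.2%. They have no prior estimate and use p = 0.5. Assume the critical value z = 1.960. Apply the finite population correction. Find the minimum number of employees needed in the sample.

Unadjusted: n₀ = 1.960² × 0.50 × 0.50 / 0.042² ≈ 544.44, so n₀ = 545.
Finite population correction with N = 1,194: n = n₀ / (1 + (n₀−1)/N) = 545 / (1 + 544/1194) = 545 / 1.4556 ≈ 374.41.
Rounding up, n = 375.

375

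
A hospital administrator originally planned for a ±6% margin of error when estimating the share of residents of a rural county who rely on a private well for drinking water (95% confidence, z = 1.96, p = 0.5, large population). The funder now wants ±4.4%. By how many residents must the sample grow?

At ±6%: n = 1.96² × 0.2500 / 0.060² ≈ 266.78 → 267.
At ±4.4%: n = 1.96² × 0.2500 / 0.044² ≈ 496.07 → 497.
Additional respondents: 497 − 267 = 230.

230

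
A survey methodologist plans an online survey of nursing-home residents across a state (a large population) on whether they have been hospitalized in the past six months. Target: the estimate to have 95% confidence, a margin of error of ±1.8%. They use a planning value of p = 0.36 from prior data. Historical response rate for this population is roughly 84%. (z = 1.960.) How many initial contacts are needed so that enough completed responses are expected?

Completed interviews needed: n₀ = 1.960² × 0.2304 / 0.018² ≈ 2731.80 → 2732.
At an 84% response rate, contacts needed = 2732 / 0.84 ≈ 3252.38 → 3253.

3253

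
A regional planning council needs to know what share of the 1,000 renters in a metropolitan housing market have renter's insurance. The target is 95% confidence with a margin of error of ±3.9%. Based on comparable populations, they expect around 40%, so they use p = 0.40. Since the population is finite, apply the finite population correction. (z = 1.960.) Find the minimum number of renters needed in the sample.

378

Unadjusted: n₀ = 1.960² × 0.40 × 0.60 / 0.039² ≈ 606.17, so n₀ = 607.
Finite population correction with N = 1,000: n = n₀ / (1 + (n₀−1)/N) = 607 / (1 + 606/1000) = 607 / 1.6060 ≈ 377.96.
Rounding up, n = 378.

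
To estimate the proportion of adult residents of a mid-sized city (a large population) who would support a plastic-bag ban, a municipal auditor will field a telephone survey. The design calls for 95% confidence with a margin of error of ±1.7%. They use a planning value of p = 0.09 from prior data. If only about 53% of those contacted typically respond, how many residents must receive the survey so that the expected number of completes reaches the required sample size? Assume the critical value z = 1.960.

Completed interviews needed: n₀ = 1.960² × 0.0819 / 0.017² ≈ 1088.67 → 1089.
At a 53% response rate, contacts needed = 1089 / 0.53 ≈ 2054.72 → 2055.

2055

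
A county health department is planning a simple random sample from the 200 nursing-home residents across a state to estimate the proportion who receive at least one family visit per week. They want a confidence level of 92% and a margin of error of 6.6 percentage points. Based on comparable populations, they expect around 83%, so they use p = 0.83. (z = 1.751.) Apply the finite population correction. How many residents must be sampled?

Unadjusted: n₀ = 1.751² × 0.83 × 0.17 / 0.066² ≈ 99.31, so n₀ = 100.
Finite population correction with N = 200: n = n₀ / (1 + (n₀−1)/N) = 100 / (1 + 99/200) = 100 / 1.4950 ≈ 66.89.
Rounding up, n = 67.

67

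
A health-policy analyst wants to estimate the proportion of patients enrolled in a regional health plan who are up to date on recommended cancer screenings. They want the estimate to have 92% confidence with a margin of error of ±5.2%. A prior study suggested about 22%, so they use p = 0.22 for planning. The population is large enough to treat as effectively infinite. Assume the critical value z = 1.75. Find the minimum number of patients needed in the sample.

With p = 0.22, p(1−p) = 0.1716.
n = z²·p(1−p)/E² = 1.75² × 0.1716 / 0.052² = 3.0625 × 0.1716 / 0.002704 ≈ 194.35.
Rounding up gives n = 195.

195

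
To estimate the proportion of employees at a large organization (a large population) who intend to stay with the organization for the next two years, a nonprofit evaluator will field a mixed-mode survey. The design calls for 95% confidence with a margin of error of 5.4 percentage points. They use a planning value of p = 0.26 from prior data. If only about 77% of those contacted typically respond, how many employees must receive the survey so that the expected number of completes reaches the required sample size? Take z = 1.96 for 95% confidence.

Completed interviews needed: n₀ = 1.96² × 0.1924 / 0.054² ≈ 253.47 → 254.
At a 77% response rate, contacts needed = 254 / 0.77 ≈ 329.87 → 330.

330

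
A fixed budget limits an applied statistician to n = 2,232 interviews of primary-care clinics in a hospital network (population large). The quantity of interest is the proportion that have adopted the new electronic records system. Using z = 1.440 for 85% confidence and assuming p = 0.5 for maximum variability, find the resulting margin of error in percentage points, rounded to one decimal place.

1.5

SE(p̂) = √[p(1−p)/n] = √[0.2500/2232] = 0.01058.
E = z × SE = 1.440 × 0.01058 = 0.01524, or 1.5 percentage points.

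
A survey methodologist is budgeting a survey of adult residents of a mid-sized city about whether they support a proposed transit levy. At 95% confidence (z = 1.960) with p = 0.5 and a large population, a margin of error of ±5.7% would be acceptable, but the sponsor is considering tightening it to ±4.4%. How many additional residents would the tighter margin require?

201

At ±5.7%: n = 1.960² × 0.2500 / 0.057² ≈ 295.60 → 296.
At ±4.4%: n = 1.960² × 0.2500 / 0.044² ≈ 496.07 → 497.
Additional respondents: 497 − 296 = 201.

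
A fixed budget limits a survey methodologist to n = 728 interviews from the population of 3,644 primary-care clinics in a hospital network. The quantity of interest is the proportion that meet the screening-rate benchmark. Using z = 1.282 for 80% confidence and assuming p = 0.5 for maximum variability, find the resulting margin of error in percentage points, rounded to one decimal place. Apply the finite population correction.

Finite-population factor: (N−n)/(N−1) = (3644−728)/(3644−1) = 0.8004.
SE(p̂) = √[p(1−p)/n · (N−n)/(N−1)] = √[0.2500/728 × 0.8004] = 0.01658.
E = z × SE = 1.282 × 0.01658 = 0.02125 ≈ 2.1 percentage points.

2.1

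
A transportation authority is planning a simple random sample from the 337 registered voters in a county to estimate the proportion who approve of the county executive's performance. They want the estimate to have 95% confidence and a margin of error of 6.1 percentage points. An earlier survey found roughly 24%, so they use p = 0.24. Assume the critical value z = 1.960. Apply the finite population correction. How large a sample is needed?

Unadjusted: n₀ = 1.960² × 0.24 × 0.76 / 0.061² ≈ 188.31, so n₀ = 189.
Finite population correction with N = 337: n = n₀ / (1 + (n₀−1)/N) = 189 / (1 + 188/337) = 189 / 1.5579 ≈ 121.32.
Rounding up, n = 122.

122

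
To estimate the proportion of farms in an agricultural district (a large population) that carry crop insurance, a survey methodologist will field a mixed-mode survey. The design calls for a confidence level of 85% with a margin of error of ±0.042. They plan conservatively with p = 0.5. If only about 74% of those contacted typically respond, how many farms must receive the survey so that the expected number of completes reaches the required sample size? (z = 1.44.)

398

Completed interviews needed: n₀ = 1.44² × 0.2500 / 0.042² ≈ 293.88 → 294.
At a 74% response rate, contacts needed = 294 / 0.74 ≈ 397.30 → 398.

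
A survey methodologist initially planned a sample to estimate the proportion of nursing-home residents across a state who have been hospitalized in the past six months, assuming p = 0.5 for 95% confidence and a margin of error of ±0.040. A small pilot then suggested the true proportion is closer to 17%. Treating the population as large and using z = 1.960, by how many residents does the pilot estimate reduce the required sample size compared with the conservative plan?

262

Conservative (p = 0.5): n = 1.960² × 0.25 / 0.040² ≈ 600.25 → 601.
Using p = 0.17: p(1−p) = 0.1411, so n = 1.960² × 0.1411 / 0.040² ≈ 338.78 → 339.
Reduction: 601 − 339 = 262.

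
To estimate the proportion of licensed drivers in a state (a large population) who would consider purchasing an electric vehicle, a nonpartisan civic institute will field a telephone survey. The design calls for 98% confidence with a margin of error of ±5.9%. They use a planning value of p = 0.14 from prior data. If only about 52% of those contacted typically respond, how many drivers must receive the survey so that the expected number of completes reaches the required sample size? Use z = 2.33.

Completed interviews needed: n₀ = 2.33² × 0.1204 / 0.059² ≈ 187.77 → 188.
At a 52% response rate, contacts needed = 188 / 0.52 ≈ 361.54 → 362.

362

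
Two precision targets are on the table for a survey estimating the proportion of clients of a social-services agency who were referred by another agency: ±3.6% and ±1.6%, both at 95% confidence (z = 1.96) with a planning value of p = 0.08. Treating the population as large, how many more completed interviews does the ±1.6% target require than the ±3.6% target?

886

At ±3.6%: n = 1.96² × 0.0736 / 0.036² ≈ 218.16 → 219.
At ±1.6%: n = 1.96² × 0.0736 / 0.016² ≈ 1104.46 → 1105.
Additional respondents: 1105 − 219 = 886.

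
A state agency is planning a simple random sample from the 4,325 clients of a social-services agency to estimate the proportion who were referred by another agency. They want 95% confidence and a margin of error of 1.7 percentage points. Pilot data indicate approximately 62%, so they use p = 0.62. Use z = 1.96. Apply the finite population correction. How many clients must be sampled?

Unadjusted: n₀ = 1.96² × 0.62 × 0.38 / 0.017² ≈ 3131.77, so n₀ = 3132.
Finite population correction with N = 4,325: n = n₀ / (1 + (n₀−1)/N) = 3132 / (1 + 3131/4325) = 3132 / 1.7239 ≈ 1816.78.
Rounding up, n = 1817.

1817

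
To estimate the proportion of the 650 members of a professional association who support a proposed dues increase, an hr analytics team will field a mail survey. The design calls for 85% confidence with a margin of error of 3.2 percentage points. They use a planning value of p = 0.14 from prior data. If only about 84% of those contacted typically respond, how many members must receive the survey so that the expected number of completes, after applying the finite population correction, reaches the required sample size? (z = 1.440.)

Completed interviews needed (unadjusted): n₀ = 1.440² × 0.1204 / 0.032² ≈ 243.81 → 244.
FPC for N = 650: n = 244 / (1 + 243/650) = 244 / 1.3738 ≈ 177.60 → 178.
At an 84% response rate, contacts needed = 178 / 0.84 ≈ 211.90 → 212.

212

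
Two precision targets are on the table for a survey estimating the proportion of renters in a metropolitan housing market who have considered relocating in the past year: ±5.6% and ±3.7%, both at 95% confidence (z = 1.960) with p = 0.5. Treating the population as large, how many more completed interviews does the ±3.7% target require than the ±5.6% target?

395

At ±5.6%: n = 1.960² × 0.2500 / 0.056² ≈ 306.25 → 307.
At ±3.7%: n = 1.960² × 0.2500 / 0.037² ≈ 701.53 → 702.
Additional respondents: 702 − 307 = 395.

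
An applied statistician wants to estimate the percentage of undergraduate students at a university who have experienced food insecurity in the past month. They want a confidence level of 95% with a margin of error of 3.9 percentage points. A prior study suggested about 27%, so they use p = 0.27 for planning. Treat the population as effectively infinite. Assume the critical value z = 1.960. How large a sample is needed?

With p = 0.27, p(1−p) = 0.1971.
n = z²·p(1−p)/E² = 1.960² × 0.1971 / 0.039² = 3.8416 × 0.1971 / 0.001521 ≈ 497.82.
Rounding up gives n = 498.

498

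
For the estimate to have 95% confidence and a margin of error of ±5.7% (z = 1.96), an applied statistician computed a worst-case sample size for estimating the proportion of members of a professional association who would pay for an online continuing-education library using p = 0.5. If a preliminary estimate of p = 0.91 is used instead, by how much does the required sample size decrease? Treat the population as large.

Conservative (p = 0.5): n = 1.96² × 0.25 / 0.057² ≈ 295.60 → 296.
Using p = 0.91: p(1−p) = 0.0819, so n = 1.96² × 0.0819 / 0.057² ≈ 96.84 → 97.
Reduction: 296 − 97 = 199.

199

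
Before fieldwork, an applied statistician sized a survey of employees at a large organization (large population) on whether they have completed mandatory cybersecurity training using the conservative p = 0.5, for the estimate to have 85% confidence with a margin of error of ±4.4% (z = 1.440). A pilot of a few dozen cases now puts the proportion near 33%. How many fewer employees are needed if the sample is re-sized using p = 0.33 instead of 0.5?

Conservative (p = 0.5): n = 1.440² × 0.25 / 0.044² ≈ 267.77 → 268.
Using p = 0.33: p(1−p) = 0.2211, so n = 1.440² × 0.2211 / 0.044² ≈ 236.81 → 237.
Reduction: 268 − 237 = 31.

31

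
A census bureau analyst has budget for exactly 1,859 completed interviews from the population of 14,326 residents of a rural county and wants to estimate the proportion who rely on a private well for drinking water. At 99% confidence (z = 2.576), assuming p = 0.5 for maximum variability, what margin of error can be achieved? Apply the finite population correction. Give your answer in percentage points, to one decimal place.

Finite-population factor: (N−n)/(N−1) = (14326−1859)/(14326−1) = 0.8703.
SE(p̂) = √[p(1−p)/n · (N−n)/(N−1)] = √[0.2500/1859 × 0.8703] = 0.01082.
E = z × SE = 2.576 × 0.01082 = 0.02787 ≈ 2.8 percentage points.

2.8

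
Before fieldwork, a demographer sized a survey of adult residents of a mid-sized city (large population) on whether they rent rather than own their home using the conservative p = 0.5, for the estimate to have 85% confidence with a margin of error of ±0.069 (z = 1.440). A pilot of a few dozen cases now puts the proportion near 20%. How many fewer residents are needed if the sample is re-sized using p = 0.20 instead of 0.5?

39

Conservative (p = 0.5): n = 1.440² × 0.25 / 0.069² ≈ 108.88 → 109.
Using p = 0.20: p(1−p) = 0.1600, so n = 1.440² × 0.1600 / 0.069² ≈ 69.69 → 70.
Reduction: 109 − 70 = 39.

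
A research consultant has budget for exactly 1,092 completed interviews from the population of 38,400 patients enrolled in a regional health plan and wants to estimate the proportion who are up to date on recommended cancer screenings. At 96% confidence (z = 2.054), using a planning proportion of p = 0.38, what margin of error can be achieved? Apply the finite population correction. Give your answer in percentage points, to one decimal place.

3.0

Finite-population factor: (N−n)/(N−1) = (38400−1092)/(38400−1) = 0.9716.
SE(p̂) = √[p(1−p)/n · (N−n)/(N−1)] = √[0.2356/1092 × 0.9716] = 0.01448.
E = z × SE = 2.054 × 0.01448 = 0.02974 ≈ 3.0 percentage points.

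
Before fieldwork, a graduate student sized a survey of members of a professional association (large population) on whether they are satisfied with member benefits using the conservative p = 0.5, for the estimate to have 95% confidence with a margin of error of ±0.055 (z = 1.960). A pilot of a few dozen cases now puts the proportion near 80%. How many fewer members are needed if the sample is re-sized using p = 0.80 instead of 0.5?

114

Conservative (p = 0.5): n = 1.960² × 0.25 / 0.055² ≈ 317.49 → 318.
Using p = 0.80: p(1−p) = 0.1600, so n = 1.960² × 0.1600 / 0.055² ≈ 203.19 → 204.
Reduction: 318 − 204 = 114.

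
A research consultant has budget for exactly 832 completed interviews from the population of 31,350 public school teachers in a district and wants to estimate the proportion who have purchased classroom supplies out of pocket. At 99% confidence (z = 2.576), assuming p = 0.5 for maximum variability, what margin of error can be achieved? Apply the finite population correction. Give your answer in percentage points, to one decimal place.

Finite-population factor: (N−n)/(N−1) = (31350−832)/(31350−1) = 0.9735.
SE(p̂) = √[p(1−p)/n · (N−n)/(N−1)] = √[0.2500/832 × 0.9735] = 0.01710.
E = z × SE = 2.576 × 0.01710 = 0.04406 ≈ 4.4 percentage points.

4.4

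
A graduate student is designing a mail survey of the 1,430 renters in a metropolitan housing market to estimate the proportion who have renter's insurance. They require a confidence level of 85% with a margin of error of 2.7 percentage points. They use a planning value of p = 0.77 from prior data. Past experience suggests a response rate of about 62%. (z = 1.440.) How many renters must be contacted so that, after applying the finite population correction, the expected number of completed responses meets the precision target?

602

Completed interviews needed (unadjusted): n₀ = 1.440² × 0.1771 / 0.027² ≈ 503.75 → 504.
FPC for N = 1,430: n = 504 / (1 + 503/1430) = 504 / 1.3517 ≈ 372.85 → 373.
At a 62% response rate, contacts needed = 373 / 0.62 ≈ 601.61 → 602.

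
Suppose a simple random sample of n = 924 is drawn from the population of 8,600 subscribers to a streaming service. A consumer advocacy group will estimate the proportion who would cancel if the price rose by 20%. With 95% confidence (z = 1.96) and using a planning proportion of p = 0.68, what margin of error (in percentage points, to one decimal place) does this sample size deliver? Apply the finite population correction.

2.8

Finite-population factor: (N−n)/(N−1) = (8600−924)/(8600−1) = 0.8927.
SE(p̂) = √[p(1−p)/n · (N−n)/(N−1)] = √[0.2176/924 × 0.8927] = 0.01450.
E = z × SE = 1.96 × 0.01450 = 0.02842 ≈ 2.8 percentage points.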